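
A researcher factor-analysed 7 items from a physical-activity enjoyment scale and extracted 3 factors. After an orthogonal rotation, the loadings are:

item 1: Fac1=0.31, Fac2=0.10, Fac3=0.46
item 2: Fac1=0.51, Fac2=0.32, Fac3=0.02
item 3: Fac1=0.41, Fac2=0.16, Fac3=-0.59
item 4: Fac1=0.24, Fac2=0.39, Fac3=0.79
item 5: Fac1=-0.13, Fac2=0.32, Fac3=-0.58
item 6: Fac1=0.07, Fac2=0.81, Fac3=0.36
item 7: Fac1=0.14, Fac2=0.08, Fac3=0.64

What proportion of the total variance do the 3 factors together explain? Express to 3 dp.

0.534

Communalities: 0.3177, 0.3629, 0.5418, 0.8338, 0.4557, 0.7906, 0.4356; Σh² = 3.7381.
Total variance with 7 standardized items is 7, so the solution explains 3.7381/7 = 0.5340.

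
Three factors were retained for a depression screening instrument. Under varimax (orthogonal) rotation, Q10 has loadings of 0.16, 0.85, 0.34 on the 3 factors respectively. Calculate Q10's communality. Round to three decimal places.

h² = 0.16² + 0.85² + 0.34² = 0.0256 + 0.7225 + 0.1156 = 0.8637

0.864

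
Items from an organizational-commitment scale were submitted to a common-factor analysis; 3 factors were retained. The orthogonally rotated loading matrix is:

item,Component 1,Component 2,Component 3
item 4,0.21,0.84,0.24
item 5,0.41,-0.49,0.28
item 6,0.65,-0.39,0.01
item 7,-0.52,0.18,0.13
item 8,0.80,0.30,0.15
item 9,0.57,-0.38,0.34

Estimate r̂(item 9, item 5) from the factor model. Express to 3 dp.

0.515

r̂ = Σ λ_i·λ_j across factors = (0.57)(0.41) + (-0.38)(-0.49) + (0.34)(0.28)
  = +0.2337 +0.1862 +0.0952 = 0.5151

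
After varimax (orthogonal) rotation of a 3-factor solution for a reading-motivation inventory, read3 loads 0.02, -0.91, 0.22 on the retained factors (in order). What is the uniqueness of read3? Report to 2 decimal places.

h² = 0.02² + (-0.91)² + 0.22² = 0.0004 + 0.8281 + 0.0484 = 0.8769
Uniqueness u² = 1 − h² = 1 − 0.8769 = 0.1231

0.12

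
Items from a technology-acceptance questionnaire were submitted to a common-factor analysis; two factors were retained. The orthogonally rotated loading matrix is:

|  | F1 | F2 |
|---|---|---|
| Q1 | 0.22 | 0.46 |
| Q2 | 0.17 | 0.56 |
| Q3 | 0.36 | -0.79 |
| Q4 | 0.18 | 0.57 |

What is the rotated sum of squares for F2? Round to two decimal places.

1.47

SS loadings for F2 = 0.46² + 0.56² + (-0.79)² + 0.57² = 0.2116 + 0.3136 + 0.6241 + 0.3249 = 1.4742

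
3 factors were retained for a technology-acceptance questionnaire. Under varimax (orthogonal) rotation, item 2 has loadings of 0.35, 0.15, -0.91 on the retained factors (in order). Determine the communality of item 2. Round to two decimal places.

0.97

h² = 0.35² + 0.15² + (-0.91)² = 0.1225 + 0.0225 + 0.8281 = 0.9731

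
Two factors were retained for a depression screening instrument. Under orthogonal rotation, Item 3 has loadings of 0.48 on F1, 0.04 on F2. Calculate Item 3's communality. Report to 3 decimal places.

h² = 0.48² + 0.04² = 0.2304 + 0.0016 = 0.2320

0.232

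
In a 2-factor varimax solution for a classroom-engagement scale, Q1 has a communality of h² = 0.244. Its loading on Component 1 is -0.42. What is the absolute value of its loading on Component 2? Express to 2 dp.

0.26

Under orthogonal rotation h² = Σλ², so λ_Component 2² = h² − (0.1764) = 0.244 − 0.1764 = 0.0676.
|λ| = √0.0676 = 0.2600.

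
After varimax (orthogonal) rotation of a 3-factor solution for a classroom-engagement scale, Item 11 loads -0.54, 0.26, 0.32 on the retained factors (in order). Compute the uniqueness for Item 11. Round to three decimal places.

h² = (-0.54)² + 0.26² + 0.32² = 0.2916 + 0.0676 + 0.1024 = 0.4616
Uniqueness u² = 1 − h² = 1 − 0.4616 = 0.5384

0.538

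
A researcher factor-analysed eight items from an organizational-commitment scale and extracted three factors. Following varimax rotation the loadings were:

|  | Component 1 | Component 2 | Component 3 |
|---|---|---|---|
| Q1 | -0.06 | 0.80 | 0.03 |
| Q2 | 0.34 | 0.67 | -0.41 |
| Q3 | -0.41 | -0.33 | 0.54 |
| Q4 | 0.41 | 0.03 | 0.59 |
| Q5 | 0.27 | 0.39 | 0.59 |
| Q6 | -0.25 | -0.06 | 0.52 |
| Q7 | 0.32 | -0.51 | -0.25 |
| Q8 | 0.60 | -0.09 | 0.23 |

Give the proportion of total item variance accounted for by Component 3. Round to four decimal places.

0.1928

SS loadings for Component 3 = 0.03² + (-0.41)² + 0.54² + 0.59² + 0.59² + 0.52² + (-0.25)² + 0.23² = 1.5426
Proportion of variance = 1.5426 / 8 = 0.1928.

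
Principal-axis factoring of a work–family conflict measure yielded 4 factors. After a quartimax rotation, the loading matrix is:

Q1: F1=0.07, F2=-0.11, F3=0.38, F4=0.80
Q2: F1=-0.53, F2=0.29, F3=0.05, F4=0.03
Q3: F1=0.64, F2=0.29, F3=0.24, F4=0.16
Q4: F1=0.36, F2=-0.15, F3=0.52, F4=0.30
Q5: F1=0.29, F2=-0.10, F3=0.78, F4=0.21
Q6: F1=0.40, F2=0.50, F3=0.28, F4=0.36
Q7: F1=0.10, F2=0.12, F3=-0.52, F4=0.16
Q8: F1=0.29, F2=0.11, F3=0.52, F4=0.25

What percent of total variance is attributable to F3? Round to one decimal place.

SS loadings for F3 = 0.38² + 0.05² + 0.24² + 0.52² + 0.78² + 0.28² + (-0.52)² + 0.52² = 1.7025
With 8 standardized items, total variance = 8. Proportion = 1.7025/8 = 0.2128 → 21.28%.

21.3%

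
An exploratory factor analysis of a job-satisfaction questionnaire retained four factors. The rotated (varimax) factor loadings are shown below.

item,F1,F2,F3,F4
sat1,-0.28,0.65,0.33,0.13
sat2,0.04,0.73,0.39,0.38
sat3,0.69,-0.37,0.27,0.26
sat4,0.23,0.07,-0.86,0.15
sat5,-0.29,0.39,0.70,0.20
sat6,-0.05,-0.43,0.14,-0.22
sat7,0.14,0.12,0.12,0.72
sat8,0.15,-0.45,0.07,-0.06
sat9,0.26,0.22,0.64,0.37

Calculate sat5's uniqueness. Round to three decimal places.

0.234

h² = (-0.29)² + 0.39² + 0.70² + 0.20² = 0.0841 + 0.1521 + 0.4900 + 0.0400 = 0.7662
Uniqueness u² = 1 − h² = 1 − 0.7662 = 0.2338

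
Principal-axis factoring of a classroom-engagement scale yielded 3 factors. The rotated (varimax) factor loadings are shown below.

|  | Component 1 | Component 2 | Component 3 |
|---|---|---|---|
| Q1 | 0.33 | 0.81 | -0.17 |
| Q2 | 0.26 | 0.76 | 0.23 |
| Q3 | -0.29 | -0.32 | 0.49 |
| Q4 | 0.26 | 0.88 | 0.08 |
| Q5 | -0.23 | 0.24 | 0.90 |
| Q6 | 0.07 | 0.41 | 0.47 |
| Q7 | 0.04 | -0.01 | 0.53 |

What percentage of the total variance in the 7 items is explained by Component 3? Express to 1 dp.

23.4%

SS loadings for Component 3 = (-0.17)² + 0.23² + 0.49² + 0.08² + 0.90² + 0.47² + 0.53² = 1.6401
With 7 standardized items, total variance = 7. Proportion = 1.6401/7 = 0.2343 → 23.43%.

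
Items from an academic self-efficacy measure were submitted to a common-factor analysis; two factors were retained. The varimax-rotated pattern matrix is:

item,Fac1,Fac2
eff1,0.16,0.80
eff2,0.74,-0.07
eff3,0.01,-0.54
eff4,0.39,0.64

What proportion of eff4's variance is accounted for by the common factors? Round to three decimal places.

h² = 0.39² + 0.64² = 0.1521 + 0.4096 = 0.5617

0.562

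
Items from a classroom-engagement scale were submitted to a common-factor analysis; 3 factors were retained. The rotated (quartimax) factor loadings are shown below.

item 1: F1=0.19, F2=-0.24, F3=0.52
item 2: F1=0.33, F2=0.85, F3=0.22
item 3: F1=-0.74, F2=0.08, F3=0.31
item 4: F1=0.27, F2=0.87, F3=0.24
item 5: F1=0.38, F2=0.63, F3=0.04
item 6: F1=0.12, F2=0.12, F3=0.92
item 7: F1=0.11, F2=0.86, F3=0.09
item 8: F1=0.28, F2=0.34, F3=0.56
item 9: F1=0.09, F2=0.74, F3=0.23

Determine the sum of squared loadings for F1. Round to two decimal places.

SS loadings for F1 = 0.19² + 0.33² + (-0.74)² + 0.27² + 0.38² + 0.12² + 0.11² + 0.28² + 0.09² = 0.0361 + 0.1089 + 0.5476 + 0.0729 + 0.1444 + 0.0144 + 0.0121 + 0.0784 + 0.0081 = 1.0229

1.02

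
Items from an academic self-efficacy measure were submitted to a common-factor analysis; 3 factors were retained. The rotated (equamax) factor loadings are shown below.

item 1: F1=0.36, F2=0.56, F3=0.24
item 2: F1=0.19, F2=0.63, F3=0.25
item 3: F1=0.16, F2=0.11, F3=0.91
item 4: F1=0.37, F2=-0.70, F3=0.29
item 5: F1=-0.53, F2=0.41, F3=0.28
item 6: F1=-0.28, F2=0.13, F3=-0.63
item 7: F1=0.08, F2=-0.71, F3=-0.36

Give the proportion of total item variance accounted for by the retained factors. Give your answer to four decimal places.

Communalities: 0.5008, 0.4955, 0.8658, 0.7110, 0.5274, 0.4922, 0.6401; Σh² = 4.2328.
Total variance with 7 standardized items is 7, so the solution explains 4.2328/7 = 0.6047.

0.6047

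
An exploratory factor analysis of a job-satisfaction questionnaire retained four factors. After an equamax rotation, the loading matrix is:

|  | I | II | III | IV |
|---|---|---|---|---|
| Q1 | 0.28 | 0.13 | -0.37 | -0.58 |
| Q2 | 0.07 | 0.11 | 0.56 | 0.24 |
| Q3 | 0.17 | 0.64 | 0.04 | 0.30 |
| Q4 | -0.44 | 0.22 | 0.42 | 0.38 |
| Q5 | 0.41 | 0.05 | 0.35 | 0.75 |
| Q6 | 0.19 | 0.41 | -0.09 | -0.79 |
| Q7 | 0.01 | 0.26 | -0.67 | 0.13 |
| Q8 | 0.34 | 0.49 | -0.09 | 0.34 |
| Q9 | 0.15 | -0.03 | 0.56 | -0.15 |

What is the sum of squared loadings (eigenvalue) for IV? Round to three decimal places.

SS loadings for IV = (-0.58)² + 0.24² + 0.30² + 0.38² + 0.75² + (-0.79)² + 0.13² + 0.34² + (-0.15)² = 0.3364 + 0.0576 + 0.0900 + 0.1444 + 0.5625 + 0.6241 + 0.0169 + 0.1156 + 0.0225 = 1.9700

1.970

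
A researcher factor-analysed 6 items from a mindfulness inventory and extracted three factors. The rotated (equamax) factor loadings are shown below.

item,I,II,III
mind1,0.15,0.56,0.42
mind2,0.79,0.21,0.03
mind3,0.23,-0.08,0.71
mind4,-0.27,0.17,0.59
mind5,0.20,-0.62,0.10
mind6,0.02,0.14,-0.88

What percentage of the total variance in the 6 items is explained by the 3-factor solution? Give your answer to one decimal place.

Communalities: 0.5125, 0.6691, 0.5634, 0.4499, 0.4344, 0.7944; Σh² = 3.4237.
Total variance with 6 standardized items is 6, so the solution explains 3.4237/6 = 0.5706 = 57.06%.

57.1%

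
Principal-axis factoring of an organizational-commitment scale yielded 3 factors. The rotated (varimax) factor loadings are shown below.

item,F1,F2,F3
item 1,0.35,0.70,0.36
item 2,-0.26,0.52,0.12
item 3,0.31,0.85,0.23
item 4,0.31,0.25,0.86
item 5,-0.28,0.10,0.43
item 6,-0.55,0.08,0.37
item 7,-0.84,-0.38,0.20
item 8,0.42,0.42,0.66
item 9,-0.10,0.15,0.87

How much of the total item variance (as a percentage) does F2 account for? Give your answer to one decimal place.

SS loadings for F2 = 0.70² + 0.52² + 0.85² + 0.25² + 0.10² + 0.08² + (-0.38)² + 0.42² + 0.15² = 1.9051
With 9 standardized items, total variance = 9. Proportion = 1.9051/9 = 0.2117 → 21.17%.

21.2%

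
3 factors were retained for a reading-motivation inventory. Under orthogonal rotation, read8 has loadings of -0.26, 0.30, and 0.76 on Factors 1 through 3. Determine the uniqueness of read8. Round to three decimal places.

0.265

h² = (-0.26)² + 0.30² + 0.76² = 0.0676 + 0.0900 + 0.5776 = 0.7352
Uniqueness u² = 1 − h² = 1 − 0.7352 = 0.2648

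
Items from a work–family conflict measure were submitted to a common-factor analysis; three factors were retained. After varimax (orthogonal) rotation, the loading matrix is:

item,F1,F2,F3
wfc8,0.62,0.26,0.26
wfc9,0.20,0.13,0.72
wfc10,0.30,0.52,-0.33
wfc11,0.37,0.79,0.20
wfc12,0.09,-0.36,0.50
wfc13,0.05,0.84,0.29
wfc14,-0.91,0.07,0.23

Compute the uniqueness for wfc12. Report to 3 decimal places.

0.612

h² = 0.09² + (-0.36)² + 0.50² = 0.0081 + 0.1296 + 0.2500 = 0.3877
Uniqueness u² = 1 − h² = 1 − 0.3877 = 0.6123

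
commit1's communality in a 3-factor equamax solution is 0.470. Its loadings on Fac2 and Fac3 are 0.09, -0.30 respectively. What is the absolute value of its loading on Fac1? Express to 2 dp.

Under orthogonal rotation h² = Σλ², so λ_Fac1² = h² − (0.0981) = 0.470 − 0.0981 = 0.3719.
|λ| = √0.3719 = 0.6098.

0.61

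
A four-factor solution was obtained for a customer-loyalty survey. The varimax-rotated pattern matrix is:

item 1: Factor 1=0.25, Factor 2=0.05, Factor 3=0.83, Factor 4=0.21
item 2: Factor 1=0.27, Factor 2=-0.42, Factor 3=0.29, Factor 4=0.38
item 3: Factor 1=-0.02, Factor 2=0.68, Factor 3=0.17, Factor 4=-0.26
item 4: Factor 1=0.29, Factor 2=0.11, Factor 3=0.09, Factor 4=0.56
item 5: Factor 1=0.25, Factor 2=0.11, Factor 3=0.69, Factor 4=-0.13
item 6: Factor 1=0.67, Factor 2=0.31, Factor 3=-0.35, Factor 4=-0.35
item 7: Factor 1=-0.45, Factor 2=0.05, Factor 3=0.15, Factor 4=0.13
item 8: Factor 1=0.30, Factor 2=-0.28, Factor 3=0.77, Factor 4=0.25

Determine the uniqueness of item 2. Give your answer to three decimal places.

h² = 0.27² + (-0.42)² + 0.29² + 0.38² = 0.0729 + 0.1764 + 0.0841 + 0.1444 = 0.4778
Uniqueness u² = 1 − h² = 1 − 0.4778 = 0.5222

0.522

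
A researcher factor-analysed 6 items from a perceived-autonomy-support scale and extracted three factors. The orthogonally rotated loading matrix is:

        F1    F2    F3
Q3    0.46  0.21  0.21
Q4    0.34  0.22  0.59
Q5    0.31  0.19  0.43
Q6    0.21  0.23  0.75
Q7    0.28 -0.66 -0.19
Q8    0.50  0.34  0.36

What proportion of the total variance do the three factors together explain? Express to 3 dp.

0.472

Communalities: 0.2998, 0.5121, 0.3171, 0.6595, 0.5501, 0.4952; Σh² = 2.8338.
Total variance with 6 standardized items is 6, so the solution explains 2.8338/6 = 0.4723.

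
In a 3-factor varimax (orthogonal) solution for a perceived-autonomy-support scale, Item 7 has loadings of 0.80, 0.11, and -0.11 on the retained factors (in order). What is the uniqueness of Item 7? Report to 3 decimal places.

0.336

h² = 0.80² + 0.11² + (-0.11)² = 0.6400 + 0.0121 + 0.0121 = 0.6642
Uniqueness u² = 1 − h² = 1 − 0.6642 = 0.3358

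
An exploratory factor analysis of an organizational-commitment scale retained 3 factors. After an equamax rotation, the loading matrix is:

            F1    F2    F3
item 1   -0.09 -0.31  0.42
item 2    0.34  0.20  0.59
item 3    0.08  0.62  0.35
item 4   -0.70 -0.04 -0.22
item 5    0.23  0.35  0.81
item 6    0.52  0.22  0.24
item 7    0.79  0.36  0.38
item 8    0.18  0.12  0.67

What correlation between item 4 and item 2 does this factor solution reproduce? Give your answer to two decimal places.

r̂ = Σ λ_i·λ_j across factors = (-0.70)(0.34) + (-0.04)(0.20) + (-0.22)(0.59)
  = -0.2380 -0.0080 -0.1298 = -0.3758

-0.38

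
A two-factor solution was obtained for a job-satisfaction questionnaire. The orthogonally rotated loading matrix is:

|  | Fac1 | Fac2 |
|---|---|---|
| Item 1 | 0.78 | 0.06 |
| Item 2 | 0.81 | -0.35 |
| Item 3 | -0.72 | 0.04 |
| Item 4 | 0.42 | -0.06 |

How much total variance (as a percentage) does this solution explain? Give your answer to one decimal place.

52.3%

Communalities: 0.6120, 0.7786, 0.5200, 0.1800; Σh² = 2.0906.
Total variance with 4 standardized items is 4, so the solution explains 2.0906/4 = 0.5227 = 52.27%.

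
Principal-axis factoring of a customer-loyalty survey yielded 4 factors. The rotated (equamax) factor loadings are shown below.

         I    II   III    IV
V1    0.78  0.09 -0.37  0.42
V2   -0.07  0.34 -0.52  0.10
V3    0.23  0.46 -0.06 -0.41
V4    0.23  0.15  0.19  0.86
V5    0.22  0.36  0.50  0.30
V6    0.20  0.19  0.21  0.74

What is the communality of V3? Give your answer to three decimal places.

h² = 0.23² + 0.46² + (-0.06)² + (-0.41)² = 0.0529 + 0.2116 + 0.0036 + 0.1681 = 0.4362

0.436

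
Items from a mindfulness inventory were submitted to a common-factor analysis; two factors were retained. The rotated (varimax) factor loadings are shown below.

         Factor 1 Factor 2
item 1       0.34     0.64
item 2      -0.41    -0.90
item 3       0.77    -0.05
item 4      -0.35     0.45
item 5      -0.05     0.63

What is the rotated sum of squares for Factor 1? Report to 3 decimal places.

1.002

SS loadings for Factor 1 = 0.34² + (-0.41)² + 0.77² + (-0.35)² + (-0.05)² = 0.1156 + 0.1681 + 0.5929 + 0.1225 + 0.0025 = 1.0016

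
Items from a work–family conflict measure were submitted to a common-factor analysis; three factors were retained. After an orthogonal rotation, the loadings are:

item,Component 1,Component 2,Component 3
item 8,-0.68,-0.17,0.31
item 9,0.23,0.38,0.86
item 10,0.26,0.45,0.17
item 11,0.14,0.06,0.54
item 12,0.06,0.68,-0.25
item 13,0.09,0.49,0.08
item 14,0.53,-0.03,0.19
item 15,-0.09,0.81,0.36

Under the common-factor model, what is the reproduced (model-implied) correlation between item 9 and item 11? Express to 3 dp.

0.519

r̂ = Σ λ_i·λ_j across factors = (0.23)(0.14) + (0.38)(0.06) + (0.86)(0.54)
  = +0.0322 +0.0228 +0.4644 = 0.5194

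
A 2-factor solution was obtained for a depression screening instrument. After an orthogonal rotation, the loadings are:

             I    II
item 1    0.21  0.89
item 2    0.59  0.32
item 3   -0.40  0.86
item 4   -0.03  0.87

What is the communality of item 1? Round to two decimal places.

h² = 0.21² + 0.89² = 0.0441 + 0.7921 = 0.8362

0.84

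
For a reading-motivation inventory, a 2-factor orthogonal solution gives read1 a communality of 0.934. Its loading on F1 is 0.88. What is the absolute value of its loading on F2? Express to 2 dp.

Under orthogonal rotation h² = Σλ², so λ_F2² = h² − (0.7744) = 0.934 − 0.7744 = 0.1596.
|λ| = √0.1596 = 0.3995.

0.40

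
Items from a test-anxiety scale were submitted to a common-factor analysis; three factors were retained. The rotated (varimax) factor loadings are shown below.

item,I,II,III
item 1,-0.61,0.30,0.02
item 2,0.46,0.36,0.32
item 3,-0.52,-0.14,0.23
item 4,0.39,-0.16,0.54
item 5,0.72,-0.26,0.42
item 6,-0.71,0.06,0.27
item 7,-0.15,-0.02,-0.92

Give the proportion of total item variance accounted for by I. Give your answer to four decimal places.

SS loadings for I = (-0.61)² + 0.46² + (-0.52)² + 0.39² + 0.72² + (-0.71)² + (-0.15)² = 2.0512
Proportion of variance = 2.0512 / 7 = 0.2930.

0.2930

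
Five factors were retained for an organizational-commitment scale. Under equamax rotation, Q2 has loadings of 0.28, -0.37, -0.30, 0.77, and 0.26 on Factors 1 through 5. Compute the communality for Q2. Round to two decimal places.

h² = 0.28² + (-0.37)² + (-0.30)² + 0.77² + 0.26² = 0.0784 + 0.1369 + 0.0900 + 0.5929 + 0.0676 = 0.9658

0.97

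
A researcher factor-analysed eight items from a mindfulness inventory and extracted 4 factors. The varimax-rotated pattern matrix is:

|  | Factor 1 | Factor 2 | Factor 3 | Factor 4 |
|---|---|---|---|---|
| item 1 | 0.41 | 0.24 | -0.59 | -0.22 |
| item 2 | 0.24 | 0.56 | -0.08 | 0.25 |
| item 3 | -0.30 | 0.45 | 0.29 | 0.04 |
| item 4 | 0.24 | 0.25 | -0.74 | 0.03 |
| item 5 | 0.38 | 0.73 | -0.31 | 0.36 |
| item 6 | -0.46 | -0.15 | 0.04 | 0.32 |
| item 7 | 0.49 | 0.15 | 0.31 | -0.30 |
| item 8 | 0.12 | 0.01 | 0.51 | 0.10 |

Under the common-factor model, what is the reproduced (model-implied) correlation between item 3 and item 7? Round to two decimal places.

-0.00

r̂ = Σ λ_i·λ_j across factors = (-0.30)(0.49) + (0.45)(0.15) + (0.29)(0.31) + (0.04)(-0.30)
  = -0.1470 +0.0675 +0.0899 -0.0120 = -0.0016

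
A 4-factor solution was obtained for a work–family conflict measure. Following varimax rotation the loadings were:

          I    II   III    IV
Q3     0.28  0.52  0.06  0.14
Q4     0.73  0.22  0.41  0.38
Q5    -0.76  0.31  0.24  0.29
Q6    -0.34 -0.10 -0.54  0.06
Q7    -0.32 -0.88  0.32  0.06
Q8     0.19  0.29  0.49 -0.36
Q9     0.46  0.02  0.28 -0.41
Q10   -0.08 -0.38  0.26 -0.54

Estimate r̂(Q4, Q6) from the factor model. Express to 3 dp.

-0.469

r̂ = Σ λ_i·λ_j across factors = (0.73)(-0.34) + (0.22)(-0.10) + (0.41)(-0.54) + (0.38)(0.06)
  = -0.2482 -0.0220 -0.2214 +0.0228 = -0.4688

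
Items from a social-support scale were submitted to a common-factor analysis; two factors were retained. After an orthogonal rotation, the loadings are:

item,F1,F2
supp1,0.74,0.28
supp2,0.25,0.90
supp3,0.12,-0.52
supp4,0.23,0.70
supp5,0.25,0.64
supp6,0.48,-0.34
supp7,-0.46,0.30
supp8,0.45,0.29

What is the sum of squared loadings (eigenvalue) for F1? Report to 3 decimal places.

SS loadings for F1 = 0.74² + 0.25² + 0.12² + 0.23² + 0.25² + 0.48² + (-0.46)² + 0.45² = 0.5476 + 0.0625 + 0.0144 + 0.0529 + 0.0625 + 0.2304 + 0.2116 + 0.2025 = 1.3844

1.384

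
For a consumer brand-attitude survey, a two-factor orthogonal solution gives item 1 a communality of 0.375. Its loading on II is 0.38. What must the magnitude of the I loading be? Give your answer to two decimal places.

0.48

Under orthogonal rotation h² = Σλ², so λ_I² = h² − (0.1444) = 0.375 − 0.1444 = 0.2306.
|λ| = √0.2306 = 0.4802.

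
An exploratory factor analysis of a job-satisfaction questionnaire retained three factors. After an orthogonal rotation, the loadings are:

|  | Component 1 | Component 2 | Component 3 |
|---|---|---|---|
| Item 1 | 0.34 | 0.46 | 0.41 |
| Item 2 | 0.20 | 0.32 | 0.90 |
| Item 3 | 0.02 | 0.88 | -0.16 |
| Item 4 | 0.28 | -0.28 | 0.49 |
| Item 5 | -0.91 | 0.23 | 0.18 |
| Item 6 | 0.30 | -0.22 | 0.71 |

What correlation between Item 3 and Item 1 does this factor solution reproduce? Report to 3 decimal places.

0.346

r̂ = Σ λ_i·λ_j across factors = (0.02)(0.34) + (0.88)(0.46) + (-0.16)(0.41)
  = +0.0068 +0.4048 -0.0656 = 0.3460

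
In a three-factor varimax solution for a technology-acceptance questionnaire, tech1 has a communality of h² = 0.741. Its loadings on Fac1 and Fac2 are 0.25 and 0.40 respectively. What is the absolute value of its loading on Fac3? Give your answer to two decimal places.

0.72

Under orthogonal rotation h² = Σλ², so λ_Fac3² = h² − (0.2225) = 0.741 − 0.2225 = 0.5185.
|λ| = √0.5185 = 0.7201.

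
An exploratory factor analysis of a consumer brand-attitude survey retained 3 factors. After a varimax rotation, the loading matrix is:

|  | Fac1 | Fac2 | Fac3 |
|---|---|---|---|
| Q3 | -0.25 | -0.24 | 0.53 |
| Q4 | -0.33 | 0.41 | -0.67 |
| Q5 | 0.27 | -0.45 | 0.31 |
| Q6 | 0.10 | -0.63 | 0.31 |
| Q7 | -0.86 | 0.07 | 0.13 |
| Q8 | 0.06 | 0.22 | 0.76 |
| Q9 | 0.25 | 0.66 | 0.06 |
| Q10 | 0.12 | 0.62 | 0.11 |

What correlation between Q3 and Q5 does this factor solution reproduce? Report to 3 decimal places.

0.205

r̂ = Σ λ_i·λ_j across factors = (-0.25)(0.27) + (-0.24)(-0.45) + (0.53)(0.31)
  = -0.0675 +0.1080 +0.1643 = 0.2048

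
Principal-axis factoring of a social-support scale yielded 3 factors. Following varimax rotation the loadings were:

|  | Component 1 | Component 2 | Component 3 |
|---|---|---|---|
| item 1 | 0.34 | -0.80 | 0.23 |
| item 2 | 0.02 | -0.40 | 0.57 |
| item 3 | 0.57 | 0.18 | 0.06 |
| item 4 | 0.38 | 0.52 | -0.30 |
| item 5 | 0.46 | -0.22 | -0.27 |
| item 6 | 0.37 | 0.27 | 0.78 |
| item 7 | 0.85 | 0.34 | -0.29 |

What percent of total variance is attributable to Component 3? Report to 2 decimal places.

SS loadings for Component 3 = 0.23² + 0.57² + 0.06² + (-0.30)² + (-0.27)² + 0.78² + (-0.29)² = 1.2368
With 7 standardized items, total variance = 7. Proportion = 1.2368/7 = 0.1767 → 17.67%.

17.67%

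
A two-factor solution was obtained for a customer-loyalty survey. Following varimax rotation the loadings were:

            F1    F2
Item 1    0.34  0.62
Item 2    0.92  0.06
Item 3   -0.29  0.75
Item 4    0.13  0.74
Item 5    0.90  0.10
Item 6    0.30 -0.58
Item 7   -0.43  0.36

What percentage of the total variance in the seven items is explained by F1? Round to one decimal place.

SS loadings for F1 = 0.34² + 0.92² + (-0.29)² + 0.13² + 0.90² + 0.30² + (-0.43)² = 2.1479
With 7 standardized items, total variance = 7. Proportion = 2.1479/7 = 0.3068 → 30.68%.

30.7%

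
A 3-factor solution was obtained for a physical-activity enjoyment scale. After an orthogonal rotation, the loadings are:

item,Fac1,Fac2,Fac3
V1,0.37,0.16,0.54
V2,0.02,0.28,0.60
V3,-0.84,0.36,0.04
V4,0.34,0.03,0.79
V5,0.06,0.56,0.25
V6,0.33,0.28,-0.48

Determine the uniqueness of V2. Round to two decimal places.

0.56

h² = 0.02² + 0.28² + 0.60² = 0.0004 + 0.0784 + 0.3600 = 0.4388
Uniqueness u² = 1 − h² = 1 − 0.4388 = 0.5612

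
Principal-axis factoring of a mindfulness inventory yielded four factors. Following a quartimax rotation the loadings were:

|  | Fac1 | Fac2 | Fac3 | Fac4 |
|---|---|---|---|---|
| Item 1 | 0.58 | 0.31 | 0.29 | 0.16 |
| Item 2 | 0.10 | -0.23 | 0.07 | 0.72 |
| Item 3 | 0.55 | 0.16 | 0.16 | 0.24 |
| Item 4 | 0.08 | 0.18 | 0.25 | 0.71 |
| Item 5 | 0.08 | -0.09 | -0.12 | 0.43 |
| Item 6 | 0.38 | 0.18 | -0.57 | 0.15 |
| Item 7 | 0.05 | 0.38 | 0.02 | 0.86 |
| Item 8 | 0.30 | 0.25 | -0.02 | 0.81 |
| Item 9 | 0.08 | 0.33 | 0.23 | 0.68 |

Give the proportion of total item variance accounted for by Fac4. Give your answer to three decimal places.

SS loadings for Fac4 = 0.16² + 0.72² + 0.24² + 0.71² + 0.43² + 0.15² + 0.86² + 0.81² + 0.68² = 3.1712
Proportion of variance = 3.1712 / 9 = 0.3524.

0.352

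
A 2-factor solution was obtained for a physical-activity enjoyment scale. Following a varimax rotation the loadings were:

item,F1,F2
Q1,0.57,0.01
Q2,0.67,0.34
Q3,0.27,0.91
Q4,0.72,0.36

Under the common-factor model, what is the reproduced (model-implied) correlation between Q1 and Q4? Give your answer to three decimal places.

0.414

r̂ = Σ λ_i·λ_j across factors = (0.57)(0.72) + (0.01)(0.36)
  = +0.4104 +0.0036 = 0.4140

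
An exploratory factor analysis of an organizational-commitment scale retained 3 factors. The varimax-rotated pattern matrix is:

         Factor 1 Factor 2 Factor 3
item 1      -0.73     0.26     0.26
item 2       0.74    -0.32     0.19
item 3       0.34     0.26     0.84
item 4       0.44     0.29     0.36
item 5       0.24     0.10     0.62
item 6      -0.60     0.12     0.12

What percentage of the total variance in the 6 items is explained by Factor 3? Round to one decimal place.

22.3%

SS loadings for Factor 3 = 0.26² + 0.19² + 0.84² + 0.36² + 0.62² + 0.12² = 1.3377
With 6 standardized items, total variance = 6. Proportion = 1.3377/6 = 0.2229 → 22.29%.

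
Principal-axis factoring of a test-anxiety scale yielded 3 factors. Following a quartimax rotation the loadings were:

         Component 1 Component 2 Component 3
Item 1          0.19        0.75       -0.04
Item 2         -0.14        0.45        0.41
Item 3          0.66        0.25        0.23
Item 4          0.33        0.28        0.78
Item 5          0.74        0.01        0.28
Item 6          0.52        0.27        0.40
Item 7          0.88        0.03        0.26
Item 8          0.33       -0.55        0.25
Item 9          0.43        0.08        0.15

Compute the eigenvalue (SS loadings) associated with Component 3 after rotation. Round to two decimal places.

1.22

SS loadings for Component 3 = (-0.04)² + 0.41² + 0.23² + 0.78² + 0.28² + 0.40² + 0.26² + 0.25² + 0.15² = 0.0016 + 0.1681 + 0.0529 + 0.6084 + 0.0784 + 0.1600 + 0.0676 + 0.0625 + 0.0225 = 1.2220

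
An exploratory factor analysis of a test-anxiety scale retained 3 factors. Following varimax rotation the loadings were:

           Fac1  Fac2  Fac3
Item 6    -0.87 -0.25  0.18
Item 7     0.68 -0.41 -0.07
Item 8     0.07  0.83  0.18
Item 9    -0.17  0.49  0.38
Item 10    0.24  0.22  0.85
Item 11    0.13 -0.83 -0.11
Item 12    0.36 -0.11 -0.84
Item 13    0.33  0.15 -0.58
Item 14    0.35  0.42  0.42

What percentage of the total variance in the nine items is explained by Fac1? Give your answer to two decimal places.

SS loadings for Fac1 = (-0.87)² + 0.68² + 0.07² + (-0.17)² + 0.24² + 0.13² + 0.36² + 0.33² + 0.35² = 1.6886
With 9 standardized items, total variance = 9. Proportion = 1.6886/9 = 0.1876 → 18.76%.

18.76%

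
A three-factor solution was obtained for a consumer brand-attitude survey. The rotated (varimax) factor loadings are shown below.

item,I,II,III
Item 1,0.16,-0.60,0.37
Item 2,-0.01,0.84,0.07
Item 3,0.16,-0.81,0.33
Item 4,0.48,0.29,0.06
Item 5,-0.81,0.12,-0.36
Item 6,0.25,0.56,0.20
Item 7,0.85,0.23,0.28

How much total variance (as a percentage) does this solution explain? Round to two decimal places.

63.03%

Communalities: 0.5225, 0.7106, 0.7906, 0.3181, 0.8001, 0.4161, 0.8538; Σh² = 4.4118.
Total variance with 7 standardized items is 7, so the solution explains 4.4118/7 = 0.6303 = 63.03%.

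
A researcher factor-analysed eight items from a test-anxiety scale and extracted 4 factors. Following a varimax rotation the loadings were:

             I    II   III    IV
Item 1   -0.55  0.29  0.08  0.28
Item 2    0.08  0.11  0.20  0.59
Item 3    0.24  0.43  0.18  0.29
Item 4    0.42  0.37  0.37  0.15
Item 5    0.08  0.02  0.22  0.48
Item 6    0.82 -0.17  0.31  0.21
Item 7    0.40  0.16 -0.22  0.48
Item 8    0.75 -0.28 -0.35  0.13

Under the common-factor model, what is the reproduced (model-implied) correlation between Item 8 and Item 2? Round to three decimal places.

r̂ = Σ λ_i·λ_j across factors = (0.75)(0.08) + (-0.28)(0.11) + (-0.35)(0.20) + (0.13)(0.59)
  = +0.0600 -0.0308 -0.0700 +0.0767 = 0.0359

0.036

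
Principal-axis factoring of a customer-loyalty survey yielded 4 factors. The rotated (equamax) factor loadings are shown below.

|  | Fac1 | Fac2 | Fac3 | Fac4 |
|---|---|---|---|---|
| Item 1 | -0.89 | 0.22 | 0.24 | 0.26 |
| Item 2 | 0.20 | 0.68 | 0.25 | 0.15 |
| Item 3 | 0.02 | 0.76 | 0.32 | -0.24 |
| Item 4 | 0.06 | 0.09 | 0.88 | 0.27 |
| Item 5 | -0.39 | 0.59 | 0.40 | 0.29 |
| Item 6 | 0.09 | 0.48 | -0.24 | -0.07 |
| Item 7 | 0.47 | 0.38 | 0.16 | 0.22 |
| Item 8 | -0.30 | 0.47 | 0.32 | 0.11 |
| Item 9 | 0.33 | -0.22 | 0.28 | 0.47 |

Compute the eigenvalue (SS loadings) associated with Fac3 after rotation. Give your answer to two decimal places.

SS loadings for Fac3 = 0.24² + 0.25² + 0.32² + 0.88² + 0.40² + (-0.24)² + 0.16² + 0.32² + 0.28² = 0.0576 + 0.0625 + 0.1024 + 0.7744 + 0.1600 + 0.0576 + 0.0256 + 0.1024 + 0.0784 = 1.4209

1.42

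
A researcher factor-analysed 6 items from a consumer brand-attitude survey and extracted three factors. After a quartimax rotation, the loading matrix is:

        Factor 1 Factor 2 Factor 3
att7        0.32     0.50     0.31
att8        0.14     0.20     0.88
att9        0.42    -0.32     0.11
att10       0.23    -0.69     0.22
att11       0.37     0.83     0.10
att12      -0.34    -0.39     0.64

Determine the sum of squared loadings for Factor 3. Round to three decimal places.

SS loadings for Factor 3 = 0.31² + 0.88² + 0.11² + 0.22² + 0.10² + 0.64² = 0.0961 + 0.7744 + 0.0121 + 0.0484 + 0.0100 + 0.4096 = 1.3506

1.351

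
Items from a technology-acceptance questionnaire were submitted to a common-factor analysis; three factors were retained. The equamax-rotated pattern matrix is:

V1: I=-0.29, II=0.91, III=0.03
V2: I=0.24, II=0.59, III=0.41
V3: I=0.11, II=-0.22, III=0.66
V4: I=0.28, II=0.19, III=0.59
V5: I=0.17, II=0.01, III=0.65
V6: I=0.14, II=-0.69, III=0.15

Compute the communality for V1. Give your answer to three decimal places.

h² = (-0.29)² + 0.91² + 0.03² = 0.0841 + 0.8281 + 0.0009 = 0.9131

0.913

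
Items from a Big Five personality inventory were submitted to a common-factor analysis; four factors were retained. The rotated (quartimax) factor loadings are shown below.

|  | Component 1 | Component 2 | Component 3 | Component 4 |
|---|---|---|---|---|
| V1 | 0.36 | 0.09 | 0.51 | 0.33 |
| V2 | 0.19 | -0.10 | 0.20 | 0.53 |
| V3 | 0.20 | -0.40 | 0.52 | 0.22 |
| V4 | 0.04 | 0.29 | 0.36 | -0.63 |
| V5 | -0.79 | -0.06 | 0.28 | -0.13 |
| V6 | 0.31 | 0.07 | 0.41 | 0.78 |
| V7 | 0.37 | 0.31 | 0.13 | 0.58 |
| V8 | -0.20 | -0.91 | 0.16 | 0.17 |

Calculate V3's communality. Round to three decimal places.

h² = 0.20² + (-0.40)² + 0.52² + 0.22² = 0.0400 + 0.1600 + 0.2704 + 0.0484 = 0.5188

0.519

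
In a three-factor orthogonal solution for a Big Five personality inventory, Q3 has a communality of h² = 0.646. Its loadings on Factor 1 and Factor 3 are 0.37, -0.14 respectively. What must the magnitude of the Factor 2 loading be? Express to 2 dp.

0.70

Under orthogonal rotation h² = Σλ², so λ_Factor 2² = h² − (0.1565) = 0.646 − 0.1565 = 0.4895.
|λ| = √0.4895 = 0.6996.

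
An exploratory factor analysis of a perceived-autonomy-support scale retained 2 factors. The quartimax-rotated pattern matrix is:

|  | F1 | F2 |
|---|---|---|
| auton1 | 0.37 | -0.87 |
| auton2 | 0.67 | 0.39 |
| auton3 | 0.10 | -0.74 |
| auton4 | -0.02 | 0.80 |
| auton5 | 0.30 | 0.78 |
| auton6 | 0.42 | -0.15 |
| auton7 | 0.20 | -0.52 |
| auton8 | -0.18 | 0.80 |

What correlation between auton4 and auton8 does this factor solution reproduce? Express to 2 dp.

r̂ = Σ λ_i·λ_j across factors = (-0.02)(-0.18) + (0.80)(0.80)
  = +0.0036 +0.6400 = 0.6436

0.64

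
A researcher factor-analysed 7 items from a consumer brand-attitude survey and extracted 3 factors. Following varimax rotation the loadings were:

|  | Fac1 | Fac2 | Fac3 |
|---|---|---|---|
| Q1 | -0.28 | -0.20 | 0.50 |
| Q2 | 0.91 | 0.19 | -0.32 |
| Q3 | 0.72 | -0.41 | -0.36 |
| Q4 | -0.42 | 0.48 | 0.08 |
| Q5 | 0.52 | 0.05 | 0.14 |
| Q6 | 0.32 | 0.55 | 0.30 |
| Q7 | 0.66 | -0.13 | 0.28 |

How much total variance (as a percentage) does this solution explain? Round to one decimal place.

SS loadings by factor: 2.4097, 0.7965, 0.6764; total = 3.8826.
Total variance with 7 standardized items is 7, so the solution explains 3.8826/7 = 0.5547 = 55.47%.

55.5%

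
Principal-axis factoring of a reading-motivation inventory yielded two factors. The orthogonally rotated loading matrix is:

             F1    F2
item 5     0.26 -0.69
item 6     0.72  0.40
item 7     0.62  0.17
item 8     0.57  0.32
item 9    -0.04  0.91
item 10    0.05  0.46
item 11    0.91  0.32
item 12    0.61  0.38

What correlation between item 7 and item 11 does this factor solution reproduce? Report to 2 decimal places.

r̂ = Σ λ_i·λ_j across factors = (0.62)(0.91) + (0.17)(0.32)
  = +0.5642 +0.0544 = 0.6186

0.62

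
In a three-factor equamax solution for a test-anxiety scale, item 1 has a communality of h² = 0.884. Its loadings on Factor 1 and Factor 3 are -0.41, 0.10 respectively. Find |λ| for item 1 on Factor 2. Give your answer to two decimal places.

0.84

Under orthogonal rotation h² = Σλ², so λ_Factor 2² = h² − (0.1781) = 0.884 − 0.1781 = 0.7059.
|λ| = √0.7059 = 0.8402.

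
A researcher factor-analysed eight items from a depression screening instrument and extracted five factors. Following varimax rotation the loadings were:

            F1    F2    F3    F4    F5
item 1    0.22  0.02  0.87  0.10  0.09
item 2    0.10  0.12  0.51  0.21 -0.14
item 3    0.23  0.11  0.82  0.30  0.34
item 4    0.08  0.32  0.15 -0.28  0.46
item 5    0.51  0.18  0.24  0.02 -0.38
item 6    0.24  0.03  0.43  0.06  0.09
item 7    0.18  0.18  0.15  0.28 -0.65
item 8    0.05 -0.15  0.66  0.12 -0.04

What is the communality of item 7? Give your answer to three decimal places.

h² = 0.18² + 0.18² + 0.15² + 0.28² + (-0.65)² = 0.0324 + 0.0324 + 0.0225 + 0.0784 + 0.4225 = 0.5882

0.588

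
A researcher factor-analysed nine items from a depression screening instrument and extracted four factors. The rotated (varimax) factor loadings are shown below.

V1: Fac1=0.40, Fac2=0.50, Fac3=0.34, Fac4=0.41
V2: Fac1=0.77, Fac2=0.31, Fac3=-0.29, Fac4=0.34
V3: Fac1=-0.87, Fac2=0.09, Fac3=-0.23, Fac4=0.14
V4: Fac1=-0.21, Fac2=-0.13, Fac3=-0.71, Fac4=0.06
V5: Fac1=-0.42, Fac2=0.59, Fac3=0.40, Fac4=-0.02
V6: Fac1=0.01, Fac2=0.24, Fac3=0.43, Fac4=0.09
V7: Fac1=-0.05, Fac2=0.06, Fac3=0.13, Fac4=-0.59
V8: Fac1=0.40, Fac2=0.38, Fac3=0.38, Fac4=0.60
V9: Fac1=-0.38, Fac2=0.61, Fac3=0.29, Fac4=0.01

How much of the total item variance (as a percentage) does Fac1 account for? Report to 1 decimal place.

22.6%

SS loadings for Fac1 = 0.40² + 0.77² + (-0.87)² + (-0.21)² + (-0.42)² + 0.01² + (-0.05)² + 0.40² + (-0.38)² = 2.0373
With 9 standardized items, total variance = 9. Proportion = 2.0373/9 = 0.2264 → 22.64%.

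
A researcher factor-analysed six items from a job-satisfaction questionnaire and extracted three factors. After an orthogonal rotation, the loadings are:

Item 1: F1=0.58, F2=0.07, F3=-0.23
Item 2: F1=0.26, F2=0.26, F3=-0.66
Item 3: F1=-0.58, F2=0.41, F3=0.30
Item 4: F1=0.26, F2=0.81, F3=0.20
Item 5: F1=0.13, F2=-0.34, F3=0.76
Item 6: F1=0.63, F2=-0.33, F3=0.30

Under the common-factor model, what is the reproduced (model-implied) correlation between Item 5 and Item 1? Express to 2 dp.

-0.12

r̂ = Σ λ_i·λ_j across factors = (0.13)(0.58) + (-0.34)(0.07) + (0.76)(-0.23)
  = +0.0754 -0.0238 -0.1748 = -0.1232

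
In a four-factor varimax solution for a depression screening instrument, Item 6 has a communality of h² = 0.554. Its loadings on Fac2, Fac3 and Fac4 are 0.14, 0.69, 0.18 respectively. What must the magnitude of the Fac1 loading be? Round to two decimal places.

0.16

Under orthogonal rotation h² = Σλ², so λ_Fac1² = h² − (0.5281) = 0.554 − 0.5281 = 0.0259.
|λ| = √0.0259 = 0.1609.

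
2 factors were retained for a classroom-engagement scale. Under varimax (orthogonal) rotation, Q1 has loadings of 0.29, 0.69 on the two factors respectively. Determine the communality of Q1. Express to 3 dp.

0.560

h² = 0.29² + 0.69² = 0.0841 + 0.4761 = 0.5602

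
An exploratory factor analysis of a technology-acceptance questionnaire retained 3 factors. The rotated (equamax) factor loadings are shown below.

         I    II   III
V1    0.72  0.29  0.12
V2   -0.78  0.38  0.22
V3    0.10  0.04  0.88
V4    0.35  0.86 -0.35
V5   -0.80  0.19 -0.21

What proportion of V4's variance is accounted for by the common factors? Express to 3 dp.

0.985

h² = 0.35² + 0.86² + (-0.35)² = 0.1225 + 0.7396 + 0.1225 = 0.9846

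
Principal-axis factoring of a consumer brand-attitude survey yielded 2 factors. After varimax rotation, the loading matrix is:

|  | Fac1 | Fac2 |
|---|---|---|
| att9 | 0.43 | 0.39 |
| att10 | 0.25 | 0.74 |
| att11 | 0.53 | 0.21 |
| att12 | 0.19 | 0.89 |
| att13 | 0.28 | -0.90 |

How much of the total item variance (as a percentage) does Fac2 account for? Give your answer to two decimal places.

SS loadings for Fac2 = 0.39² + 0.74² + 0.21² + 0.89² + (-0.90)² = 2.3459
With 5 standardized items, total variance = 5. Proportion = 2.3459/5 = 0.4692 → 46.92%.

46.92%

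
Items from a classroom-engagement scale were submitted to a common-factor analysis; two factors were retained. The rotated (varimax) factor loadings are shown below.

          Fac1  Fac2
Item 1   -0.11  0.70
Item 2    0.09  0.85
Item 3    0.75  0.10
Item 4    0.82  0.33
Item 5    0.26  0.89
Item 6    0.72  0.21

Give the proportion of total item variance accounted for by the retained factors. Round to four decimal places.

SS loadings by factor: 1.8411, 2.1676; total = 4.0087.
Total variance with 6 standardized items is 6, so the solution explains 4.0087/6 = 0.6681.

0.6681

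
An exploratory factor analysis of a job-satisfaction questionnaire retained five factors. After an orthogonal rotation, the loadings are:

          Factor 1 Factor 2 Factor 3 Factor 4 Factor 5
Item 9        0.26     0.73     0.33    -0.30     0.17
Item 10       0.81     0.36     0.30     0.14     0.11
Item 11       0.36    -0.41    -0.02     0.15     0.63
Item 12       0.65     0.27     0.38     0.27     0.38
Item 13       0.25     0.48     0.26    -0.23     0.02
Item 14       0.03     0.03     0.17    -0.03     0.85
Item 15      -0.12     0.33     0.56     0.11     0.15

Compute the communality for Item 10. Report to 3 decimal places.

h² = 0.81² + 0.36² + 0.30² + 0.14² + 0.11² = 0.6561 + 0.1296 + 0.0900 + 0.0196 + 0.0121 = 0.9074

0.907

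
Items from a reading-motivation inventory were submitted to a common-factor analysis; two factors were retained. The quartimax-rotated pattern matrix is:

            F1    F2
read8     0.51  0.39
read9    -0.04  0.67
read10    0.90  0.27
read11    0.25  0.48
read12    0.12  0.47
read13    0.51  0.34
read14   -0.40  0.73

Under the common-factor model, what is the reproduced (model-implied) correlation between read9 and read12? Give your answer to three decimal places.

r̂ = Σ λ_i·λ_j across factors = (-0.04)(0.12) + (0.67)(0.47)
  = -0.0048 +0.3149 = 0.3101

0.310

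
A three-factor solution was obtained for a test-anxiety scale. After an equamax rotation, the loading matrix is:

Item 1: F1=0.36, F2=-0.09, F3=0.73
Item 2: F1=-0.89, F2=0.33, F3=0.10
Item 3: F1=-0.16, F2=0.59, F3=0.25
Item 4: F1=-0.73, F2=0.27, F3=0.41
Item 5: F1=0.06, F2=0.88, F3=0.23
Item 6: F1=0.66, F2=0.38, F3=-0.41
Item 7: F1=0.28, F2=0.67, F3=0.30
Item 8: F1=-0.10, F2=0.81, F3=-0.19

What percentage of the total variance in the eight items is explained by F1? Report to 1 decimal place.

SS loadings for F1 = 0.36² + (-0.89)² + (-0.16)² + (-0.73)² + 0.06² + 0.66² + 0.28² + (-0.10)² = 2.0078
With 8 standardized items, total variance = 8. Proportion = 2.0078/8 = 0.2510 → 25.10%.

25.1%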